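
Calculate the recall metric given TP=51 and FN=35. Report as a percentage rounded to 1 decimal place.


Recall = TP / (TP + FN) * 100
= 51 / (51 + 35)
= 51 / 86
= 0.593
= 59.3%

59.3


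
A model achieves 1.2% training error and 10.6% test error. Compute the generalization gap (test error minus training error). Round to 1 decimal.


Generalization gap = test_error - train_error
= 10.6 - 1.2
= 9.4%
A moderate gap.

9.4


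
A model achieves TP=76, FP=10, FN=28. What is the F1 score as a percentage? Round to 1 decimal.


Precision = TP / (TP + FP) = 76 / 86 = 0.8837
Recall = TP / (TP + FN) = 76 / 104 = 0.7308
F1 = 2 * P * R / (P + R)
= 2 * 0.8837 * 0.7308 / (0.8837 + 0.7308)
= 1.2916 / 1.6145
= 0.8
As percentage: 80.0%

80.0


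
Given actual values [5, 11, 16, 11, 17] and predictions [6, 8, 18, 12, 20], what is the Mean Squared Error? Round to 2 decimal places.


Differences: [-1, 3, -2, -1, -3]
Squared errors: [1, 9, 4, 1, 9]
Sum of squared errors = 24
MSE = 24 / 5 = 4.80

4.80


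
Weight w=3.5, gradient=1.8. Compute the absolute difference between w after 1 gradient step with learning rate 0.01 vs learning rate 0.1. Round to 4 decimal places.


With lr=0.01: w_new = 3.5 - 0.01 * 1.8 = 3.482
With lr=0.1: w_new = 3.5 - 0.1 * 1.8 = 3.32
Absolute difference = |3.482 - 3.32|
= 0.1620

0.1620


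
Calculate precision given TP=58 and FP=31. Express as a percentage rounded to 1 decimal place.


Precision = TP / (TP + FP) * 100
= 58 / (58 + 31)
= 58 / 89
= 0.6517
= 65.2%

65.2


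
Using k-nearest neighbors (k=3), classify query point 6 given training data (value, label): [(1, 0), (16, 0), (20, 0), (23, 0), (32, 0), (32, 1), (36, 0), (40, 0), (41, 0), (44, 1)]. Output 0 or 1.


Distances from query 6:
Point 1 (class 0): distance = 5
Point 16 (class 0): distance = 10
Point 20 (class 0): distance = 14
K=3 nearest neighbors: classes = [0, 0, 0]
Votes for class 1: 0 / 3
Majority vote => class 0

0


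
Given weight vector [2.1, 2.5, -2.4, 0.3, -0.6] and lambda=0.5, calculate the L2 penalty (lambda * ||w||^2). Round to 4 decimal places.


Squaring each weight:
2.1^2 = 4.41
2.5^2 = 6.25
(-2.4)^2 = 5.76
0.3^2 = 0.09
(-0.6)^2 = 0.36
Sum of squares = 16.87
Penalty = 0.5 * 16.87 = 8.4350

8.4350


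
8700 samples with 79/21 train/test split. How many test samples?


Train samples = 8700 * 79% = 6873
Test samples = 8700 - 6873
= 1827

1827


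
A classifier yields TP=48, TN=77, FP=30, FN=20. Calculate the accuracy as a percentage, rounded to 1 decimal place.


Accuracy = (TP + TN) / (TP + TN + FP + FN) * 100
= (48 + 77) / (48 + 77 + 30 + 20)
= 125 / 175
= 0.7143
= 71.4%

71.4


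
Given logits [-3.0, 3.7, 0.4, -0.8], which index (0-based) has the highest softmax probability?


Softmax is a monotonic transformation, so it preserves the argmax.
We need to find the index of the maximum logit.
Index 0: -3.0
Index 1: 3.7
Index 2: 0.4
Index 3: -0.8
Maximum logit = 3.7 at index 1

1


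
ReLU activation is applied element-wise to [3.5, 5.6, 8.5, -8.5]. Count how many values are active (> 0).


ReLU(x) = max(0, x) for each element:
ReLU(3.5) = 3.5
ReLU(5.6) = 5.6
ReLU(8.5) = 8.5
ReLU(-8.5) = 0
Active neurons (>0): 3

3


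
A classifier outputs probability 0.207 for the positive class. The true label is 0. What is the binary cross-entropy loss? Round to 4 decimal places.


For y=0: Loss = -log(1-p)
= -log(1 - 0.207)
= -log(0.793)
= -(-0.2319)
= 0.2319

0.2319


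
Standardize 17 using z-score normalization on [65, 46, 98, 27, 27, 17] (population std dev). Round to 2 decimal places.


Mean = (65 + 46 + 98 + 27 + 27 + 17) / 6 = 46.6667
Variance = sum((x_i - mean)^2) / n = 770.8889
Std = sqrt(770.8889) = 27.7649
Z = (x - mean) / std
= (17 - 46.6667) / 27.7649
= -29.6667 / 27.7649
= -1.07

-1.07


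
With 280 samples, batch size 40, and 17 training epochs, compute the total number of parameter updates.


Iterations per epoch = 280 / 40 = 7
Total updates = iterations_per_epoch * epochs
= 7 * 17
= 119

119


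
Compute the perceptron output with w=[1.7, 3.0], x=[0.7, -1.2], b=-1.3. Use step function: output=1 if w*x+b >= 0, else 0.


z = w . x + b
= 1.7*0.7 + 3.0*-1.2 + -1.3
= 1.19 + -3.6 + -1.3
= -2.41 + -1.3
= -3.71
Since z = -3.71 < 0, output = 0

0


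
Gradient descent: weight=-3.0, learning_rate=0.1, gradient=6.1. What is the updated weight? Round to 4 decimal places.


w_new = w_old - lr * gradient
= -3.0 - 0.1 * 6.1
= -3.0 - (0.61)
= -3.6100

-3.6100


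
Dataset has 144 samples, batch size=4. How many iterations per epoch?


Iterations per epoch = dataset_size / batch_size
= 144 / 4
= 36

36


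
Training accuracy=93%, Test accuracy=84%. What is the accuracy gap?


Gap = train_accuracy - test_accuracy
= 93 - 84
= 9%
This moderate gap may indicate mild overfitting.

9


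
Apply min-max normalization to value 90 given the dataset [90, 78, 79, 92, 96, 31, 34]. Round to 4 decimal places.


Min = 31, Max = 96
Range = 96 - 31 = 65
Scaled = (x - min) / (max - min)
= (90 - 31) / 65
= 59 / 65
= 0.9077

0.9077


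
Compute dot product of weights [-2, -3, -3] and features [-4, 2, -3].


Element-wise products:
-2 * -4 = 8
-3 * 2 = -6
-3 * -3 = 9
Sum = 8 + -6 + 9
= 11

11


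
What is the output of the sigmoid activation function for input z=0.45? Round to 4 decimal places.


sigmoid(z) = 1 / (1 + exp(-z))
exp(-(0.45)) = exp(-0.45) = 0.6376
1 + 0.6376 = 1.6376
1 / 1.6376 = 0.6106

0.6106


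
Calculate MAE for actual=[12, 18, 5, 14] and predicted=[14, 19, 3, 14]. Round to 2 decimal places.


Absolute errors: [2, 1, 2, 0]
Sum of absolute errors = 5
MAE = 5 / 4 = 1.25

1.25


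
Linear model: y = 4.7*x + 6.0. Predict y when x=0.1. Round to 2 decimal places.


y = 4.7 * 0.1 + (6.0)
= 0.47 + (6.0)
= 6.47

6.47


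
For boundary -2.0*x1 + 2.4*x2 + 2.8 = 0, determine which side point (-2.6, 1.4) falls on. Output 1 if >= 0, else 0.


Compute -2.0 * -2.6 + 2.4 * 1.4 + 2.8
= 5.2 + 3.36 + 2.8
= 11.36
Since 11.36 >= 0, the point is on the positive side.

1


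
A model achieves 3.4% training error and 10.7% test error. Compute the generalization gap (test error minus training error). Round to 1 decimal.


Generalization gap = test_error - train_error
= 10.7 - 3.4
= 7.3%
A moderate gap.

7.3


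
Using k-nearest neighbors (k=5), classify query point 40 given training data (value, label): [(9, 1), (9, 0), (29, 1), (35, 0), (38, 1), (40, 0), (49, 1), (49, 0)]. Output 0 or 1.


Distances from query 40:
Point 40 (class 0): distance = 0
Point 38 (class 1): distance = 2
Point 35 (class 0): distance = 5
Point 49 (class 0): distance = 9
Point 49 (class 1): distance = 9
K=5 nearest neighbors: classes = [0, 1, 0, 0, 1]
Votes for class 1: 2 / 5
Majority vote => class 0

0


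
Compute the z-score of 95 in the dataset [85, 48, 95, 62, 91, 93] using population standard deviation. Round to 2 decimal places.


Mean = (85 + 48 + 95 + 62 + 91 + 93) / 6 = 79.0
Variance = sum((x_i - mean)^2) / n = 313.6667
Std = sqrt(313.6667) = 17.7106
Z = (x - mean) / std
= (95 - 79.0) / 17.7106
= 16.0 / 17.7106
= 0.90

0.90


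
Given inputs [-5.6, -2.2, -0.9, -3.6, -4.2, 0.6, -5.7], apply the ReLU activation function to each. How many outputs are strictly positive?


ReLU(x) = max(0, x) for each element:
ReLU(-5.6) = 0
ReLU(-2.2) = 0
ReLU(-0.9) = 0
ReLU(-3.6) = 0
ReLU(-4.2) = 0
ReLU(0.6) = 0.6
ReLU(-5.7) = 0
Active neurons (>0): 1

1


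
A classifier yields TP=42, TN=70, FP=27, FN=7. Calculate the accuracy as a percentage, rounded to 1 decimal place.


Accuracy = (TP + TN) / (TP + TN + FP + FN) * 100
= (42 + 70) / (42 + 70 + 27 + 7)
= 112 / 146
= 0.7671
= 76.7%

76.7


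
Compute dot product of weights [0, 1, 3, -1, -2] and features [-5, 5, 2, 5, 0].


Element-wise products:
0 * -5 = 0
1 * 5 = 5
3 * 2 = 6
-1 * 5 = -5
-2 * 0 = 0
Sum = 0 + 5 + 6 + -5 + 0
= 6

6


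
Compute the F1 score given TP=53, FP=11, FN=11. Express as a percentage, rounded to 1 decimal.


Precision = TP / (TP + FP) = 53 / 64 = 0.8281
Recall = TP / (TP + FN) = 53 / 64 = 0.8281
F1 = 2 * P * R / (P + R)
= 2 * 0.8281 * 0.8281 / (0.8281 + 0.8281)
= 1.3716 / 1.6562
= 0.8281
As percentage: 82.8%

82.8


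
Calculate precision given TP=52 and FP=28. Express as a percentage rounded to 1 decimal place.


Precision = TP / (TP + FP) * 100
= 52 / (52 + 28)
= 52 / 80
= 0.65
= 65.0%

65.0


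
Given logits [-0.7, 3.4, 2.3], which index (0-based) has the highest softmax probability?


Softmax is a monotonic transformation, so it preserves the argmax.
We need to find the index of the maximum logit.
Index 0: -0.7
Index 1: 3.4
Index 2: 2.3
Maximum logit = 3.4 at index 1

1


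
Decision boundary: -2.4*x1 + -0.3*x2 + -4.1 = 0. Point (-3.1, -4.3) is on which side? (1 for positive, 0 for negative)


Compute -2.4 * -3.1 + -0.3 * -4.3 + -4.1
= 7.44 + 1.29 + -4.1
= 4.63
Since 4.63 >= 0, the point is on the positive side.

1


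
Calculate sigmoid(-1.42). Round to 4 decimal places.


sigmoid(z) = 1 / (1 + exp(-z))
exp(-(-1.42)) = exp(1.42) = 4.1371
1 + 4.1371 = 5.1371
1 / 5.1371 = 0.1947

0.1947


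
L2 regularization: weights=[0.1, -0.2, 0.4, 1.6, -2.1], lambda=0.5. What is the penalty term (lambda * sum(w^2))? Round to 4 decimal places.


Squaring each weight:
0.1^2 = 0.01
(-0.2)^2 = 0.04
0.4^2 = 0.16
1.6^2 = 2.56
(-2.1)^2 = 4.41
Sum of squares = 7.18
Penalty = 0.5 * 7.18 = 3.5900

3.5900


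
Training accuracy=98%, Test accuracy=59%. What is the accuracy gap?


Gap = train_accuracy - test_accuracy
= 98 - 59
= 39%
This large gap strongly indicates overfitting.

39


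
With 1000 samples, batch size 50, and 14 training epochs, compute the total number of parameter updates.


Iterations per epoch = 1000 / 50 = 20
Total updates = iterations_per_epoch * epochs
= 20 * 14
= 280

280


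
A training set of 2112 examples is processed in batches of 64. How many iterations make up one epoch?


Iterations per epoch = dataset_size / batch_size
= 2112 / 64
= 33

33


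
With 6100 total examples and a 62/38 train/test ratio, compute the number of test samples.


Train samples = 6100 * 62% = 3782
Test samples = 6100 - 3782
= 2318

2318


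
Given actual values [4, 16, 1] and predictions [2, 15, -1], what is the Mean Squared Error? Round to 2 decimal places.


Differences: [2, 1, 2]
Squared errors: [4, 1, 4]
Sum of squared errors = 9
MSE = 9 / 3 = 3.00

3.00


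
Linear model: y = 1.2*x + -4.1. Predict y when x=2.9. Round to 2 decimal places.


y = 1.2 * 2.9 + (-4.1)
= 3.48 + (-4.1)
= -0.62

-0.62


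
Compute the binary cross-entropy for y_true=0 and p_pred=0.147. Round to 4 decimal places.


For y=0: Loss = -log(1-p)
= -log(1 - 0.147)
= -log(0.853)
= -(-0.159)
= 0.1590

0.1590


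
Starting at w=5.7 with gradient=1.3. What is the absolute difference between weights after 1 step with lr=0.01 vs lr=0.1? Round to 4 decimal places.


With lr=0.01: w_new = 5.7 - 0.01 * 1.3 = 5.687
With lr=0.1: w_new = 5.7 - 0.1 * 1.3 = 5.57
Absolute difference = |5.687 - 5.57|
= 0.1170

0.1170


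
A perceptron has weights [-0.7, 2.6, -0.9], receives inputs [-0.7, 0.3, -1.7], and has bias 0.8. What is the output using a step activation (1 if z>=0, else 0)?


z = w . x + b
= -0.7*-0.7 + 2.6*0.3 + -0.9*-1.7 + 0.8
= 0.49 + 0.78 + 1.53 + 0.8
= 2.8 + 0.8
= 3.6
Since z = 3.6 >= 0, output = 1

1


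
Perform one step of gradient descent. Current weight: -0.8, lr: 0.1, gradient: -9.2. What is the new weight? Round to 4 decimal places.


w_new = w_old - lr * gradient
= -0.8 - 0.1 * -9.2
= -0.8 - (-0.92)
= 0.1200

0.1200


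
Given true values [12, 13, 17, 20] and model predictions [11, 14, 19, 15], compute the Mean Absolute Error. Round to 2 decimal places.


Absolute errors: [1, 1, 2, 5]
Sum of absolute errors = 9
MAE = 9 / 4 = 2.25

2.25


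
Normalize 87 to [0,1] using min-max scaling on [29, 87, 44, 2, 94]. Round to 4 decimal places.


Min = 2, Max = 94
Range = 94 - 2 = 92
Scaled = (x - min) / (max - min)
= (87 - 2) / 92
= 85 / 92
= 0.9239

0.9239


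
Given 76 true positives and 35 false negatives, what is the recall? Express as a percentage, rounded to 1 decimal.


Recall = TP / (TP + FN) * 100
= 76 / (76 + 35)
= 76 / 111
= 0.6847
= 68.5%

68.5


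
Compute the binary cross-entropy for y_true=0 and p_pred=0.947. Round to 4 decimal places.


For y=0: Loss = -log(1-p)
= -log(1 - 0.947)
= -log(0.053)
= -(-2.9375)
= 2.9375

2.9375


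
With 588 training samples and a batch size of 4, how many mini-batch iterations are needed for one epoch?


Iterations per epoch = dataset_size / batch_size
= 588 / 4
= 147

147


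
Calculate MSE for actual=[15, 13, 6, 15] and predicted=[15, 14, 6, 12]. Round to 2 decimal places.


Differences: [0, -1, 0, 3]
Squared errors: [0, 1, 0, 9]
Sum of squared errors = 10
MSE = 10 / 4 = 2.50

2.50


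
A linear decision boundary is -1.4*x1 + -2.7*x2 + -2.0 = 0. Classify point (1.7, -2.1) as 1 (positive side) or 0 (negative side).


Compute -1.4 * 1.7 + -2.7 * -2.1 + -2.0
= -2.38 + 5.67 + -2.0
= 1.29
Since 1.29 >= 0, the point is on the positive side.

1


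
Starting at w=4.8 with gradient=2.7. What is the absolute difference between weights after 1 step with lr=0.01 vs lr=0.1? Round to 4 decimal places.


With lr=0.01: w_new = 4.8 - 0.01 * 2.7 = 4.773
With lr=0.1: w_new = 4.8 - 0.1 * 2.7 = 4.53
Absolute difference = |4.773 - 4.53|
= 0.2430

0.2430


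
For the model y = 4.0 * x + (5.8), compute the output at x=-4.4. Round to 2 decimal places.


y = 4.0 * -4.4 + (5.8)
= -17.6 + (5.8)
= -11.80

-11.80


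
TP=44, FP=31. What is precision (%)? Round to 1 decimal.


Precision = TP / (TP + FP) * 100
= 44 / (44 + 31)
= 44 / 75
= 0.5867
= 58.7%

58.7


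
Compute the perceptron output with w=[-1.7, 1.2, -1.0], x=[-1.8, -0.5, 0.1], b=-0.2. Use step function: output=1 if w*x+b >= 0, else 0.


z = w . x + b
= -1.7*-1.8 + 1.2*-0.5 + -1.0*0.1 + -0.2
= 3.06 + -0.6 + -0.1 + -0.2
= 2.36 + -0.2
= 2.16
Since z = 2.16 >= 0, output = 1

1


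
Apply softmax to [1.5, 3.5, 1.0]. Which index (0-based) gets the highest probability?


Softmax is a monotonic transformation, so it preserves the argmax.
We need to find the index of the maximum logit.
Index 0: 1.5
Index 1: 3.5
Index 2: 1.0
Maximum logit = 3.5 at index 1

1


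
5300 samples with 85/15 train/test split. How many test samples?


Train samples = 5300 * 85% = 4505
Test samples = 5300 - 4505
= 795

795


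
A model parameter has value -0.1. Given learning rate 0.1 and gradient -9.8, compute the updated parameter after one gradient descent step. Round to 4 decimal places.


w_new = w_old - lr * gradient
= -0.1 - 0.1 * -9.8
= -0.1 - (-0.98)
= 0.8800

0.8800


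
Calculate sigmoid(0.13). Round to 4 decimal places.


sigmoid(z) = 1 / (1 + exp(-z))
exp(-(0.13)) = exp(-0.13) = 0.8781
1 + 0.8781 = 1.8781
1 / 1.8781 = 0.5325

0.5325


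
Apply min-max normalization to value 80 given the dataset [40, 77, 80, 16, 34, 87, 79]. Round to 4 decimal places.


Min = 16, Max = 87
Range = 87 - 16 = 71
Scaled = (x - min) / (max - min)
= (80 - 16) / 71
= 64 / 71
= 0.9014

0.9014


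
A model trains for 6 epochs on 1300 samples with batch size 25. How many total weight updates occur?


Iterations per epoch = 1300 / 25 = 52
Total updates = iterations_per_epoch * epochs
= 52 * 6
= 312

312


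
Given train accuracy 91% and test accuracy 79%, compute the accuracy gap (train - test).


Gap = train_accuracy - test_accuracy
= 91 - 79
= 12%
This gap suggests the model is overfitting.

12


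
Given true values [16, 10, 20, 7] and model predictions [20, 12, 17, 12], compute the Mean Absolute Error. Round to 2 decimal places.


Absolute errors: [4, 2, 3, 5]
Sum of absolute errors = 14
MAE = 14 / 4 = 3.50

3.50


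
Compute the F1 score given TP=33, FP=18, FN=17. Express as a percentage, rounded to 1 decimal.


Precision = TP / (TP + FP) = 33 / 51 = 0.6471
Recall = TP / (TP + FN) = 33 / 50 = 0.66
F1 = 2 * P * R / (P + R)
= 2 * 0.6471 * 0.66 / (0.6471 + 0.66)
= 0.8541 / 1.3071
= 0.6535
As percentage: 65.3%

65.3


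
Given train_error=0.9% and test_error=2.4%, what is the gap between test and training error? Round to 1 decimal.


Generalization gap = test_error - train_error
= 2.4 - 0.9
= 1.5%
A small gap suggests good generalization.

1.5


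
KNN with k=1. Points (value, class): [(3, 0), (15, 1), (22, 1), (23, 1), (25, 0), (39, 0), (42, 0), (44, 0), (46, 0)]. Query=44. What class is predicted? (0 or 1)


Distances from query 44:
Point 44 (class 0): distance = 0
K=1 nearest neighbors: classes = [0]
Votes for class 1: 0 / 1
Majority vote => class 0

0


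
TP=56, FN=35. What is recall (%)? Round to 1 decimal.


Recall = TP / (TP + FN) * 100
= 56 / (56 + 35)
= 56 / 91
= 0.6154
= 61.5%

61.5


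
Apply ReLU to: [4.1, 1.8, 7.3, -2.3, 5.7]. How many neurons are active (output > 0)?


ReLU(x) = max(0, x) for each element:
ReLU(4.1) = 4.1
ReLU(1.8) = 1.8
ReLU(7.3) = 7.3
ReLU(-2.3) = 0
ReLU(5.7) = 5.7
Active neurons (>0): 4

4


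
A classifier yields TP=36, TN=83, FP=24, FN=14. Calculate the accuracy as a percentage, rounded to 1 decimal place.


Accuracy = (TP + TN) / (TP + TN + FP + FN) * 100
= (36 + 83) / (36 + 83 + 24 + 14)
= 119 / 157
= 0.758
= 75.8%

75.8


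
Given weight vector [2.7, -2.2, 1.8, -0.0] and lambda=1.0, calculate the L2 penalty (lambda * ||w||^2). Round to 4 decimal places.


Squaring each weight:
2.7^2 = 7.29
(-2.2)^2 = 4.84
1.8^2 = 3.24
(-0.0)^2 = 0.0
Sum of squares = 15.37
Penalty = 1.0 * 15.37 = 15.3700

15.3700


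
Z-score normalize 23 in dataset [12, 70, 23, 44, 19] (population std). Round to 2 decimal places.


Mean = (12 + 70 + 23 + 44 + 19) / 5 = 33.6
Variance = sum((x_i - mean)^2) / n = 445.04
Std = sqrt(445.04) = 21.096
Z = (x - mean) / std
= (23 - 33.6) / 21.096
= -10.6 / 21.096
= -0.50

-0.50


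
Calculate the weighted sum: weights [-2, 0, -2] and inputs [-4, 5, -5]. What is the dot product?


Element-wise products:
-2 * -4 = 8
0 * 5 = 0
-2 * -5 = 10
Sum = 8 + 0 + 10
= 18

18


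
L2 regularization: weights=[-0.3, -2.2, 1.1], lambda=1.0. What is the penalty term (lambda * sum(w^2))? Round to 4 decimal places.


Squaring each weight:
(-0.3)^2 = 0.09
(-2.2)^2 = 4.84
1.1^2 = 1.21
Sum of squares = 6.14
Penalty = 1.0 * 6.14 = 6.1400

6.1400


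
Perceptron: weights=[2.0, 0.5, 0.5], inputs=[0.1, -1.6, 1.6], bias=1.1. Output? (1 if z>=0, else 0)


z = w . x + b
= 2.0*0.1 + 0.5*-1.6 + 0.5*1.6 + 1.1
= 0.2 + -0.8 + 0.8 + 1.1
= 0.2 + 1.1
= 1.3
Since z = 1.3 >= 0, output = 1

1


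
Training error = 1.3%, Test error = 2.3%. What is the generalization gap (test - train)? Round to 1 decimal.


Generalization gap = test_error - train_error
= 2.3 - 1.3
= 1.0%
A small gap suggests good generalization.

1.0


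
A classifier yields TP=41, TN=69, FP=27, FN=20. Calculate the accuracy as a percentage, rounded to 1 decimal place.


Accuracy = (TP + TN) / (TP + TN + FP + FN) * 100
= (41 + 69) / (41 + 69 + 27 + 20)
= 110 / 157
= 0.7006
= 70.1%

70.1


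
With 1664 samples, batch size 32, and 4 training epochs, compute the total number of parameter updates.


Iterations per epoch = 1664 / 32 = 52
Total updates = iterations_per_epoch * epochs
= 52 * 4
= 208

208


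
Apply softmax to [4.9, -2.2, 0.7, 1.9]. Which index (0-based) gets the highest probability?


Softmax is a monotonic transformation, so it preserves the argmax.
We need to find the index of the maximum logit.
Index 0: 4.9
Index 1: -2.2
Index 2: 0.7
Index 3: 1.9
Maximum logit = 4.9 at index 0

0


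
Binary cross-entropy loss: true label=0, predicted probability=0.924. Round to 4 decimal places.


For y=0: Loss = -log(1-p)
= -log(1 - 0.924)
= -log(0.076)
= -(-2.577)
= 2.5770

2.5770


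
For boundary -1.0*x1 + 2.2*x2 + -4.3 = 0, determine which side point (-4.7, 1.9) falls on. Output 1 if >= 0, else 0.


Compute -1.0 * -4.7 + 2.2 * 1.9 + -4.3
= 4.7 + 4.18 + -4.3
= 4.58
Since 4.58 >= 0, the point is on the positive side.

1


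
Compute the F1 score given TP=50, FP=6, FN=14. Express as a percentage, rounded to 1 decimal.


Precision = TP / (TP + FP) = 50 / 56 = 0.8929
Recall = TP / (TP + FN) = 50 / 64 = 0.7812
F1 = 2 * P * R / (P + R)
= 2 * 0.8929 * 0.7812 / (0.8929 + 0.7812)
= 1.3951 / 1.6741
= 0.8333
As percentage: 83.3%

83.3


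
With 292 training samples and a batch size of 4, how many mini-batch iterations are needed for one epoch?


Iterations per epoch = dataset_size / batch_size
= 292 / 4
= 73

73


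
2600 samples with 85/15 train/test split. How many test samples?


Train samples = 2600 * 85% = 2210
Test samples = 2600 - 2210
= 390

390


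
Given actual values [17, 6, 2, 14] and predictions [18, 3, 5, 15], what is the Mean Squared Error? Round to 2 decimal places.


Differences: [-1, 3, -3, -1]
Squared errors: [1, 9, 9, 1]
Sum of squared errors = 20
MSE = 20 / 4 = 5.00

5.00


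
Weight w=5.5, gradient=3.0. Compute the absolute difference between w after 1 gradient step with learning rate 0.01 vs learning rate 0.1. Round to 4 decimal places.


With lr=0.01: w_new = 5.5 - 0.01 * 3.0 = 5.47
With lr=0.1: w_new = 5.5 - 0.1 * 3.0 = 5.2
Absolute difference = |5.47 - 5.2|
= 0.2700

0.2700


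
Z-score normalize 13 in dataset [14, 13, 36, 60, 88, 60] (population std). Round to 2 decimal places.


Mean = (14 + 13 + 36 + 60 + 88 + 60) / 6 = 45.1667
Variance = sum((x_i - mean)^2) / n = 727.4722
Std = sqrt(727.4722) = 26.9717
Z = (x - mean) / std
= (13 - 45.1667) / 26.9717
= -32.1667 / 26.9717
= -1.19

-1.19


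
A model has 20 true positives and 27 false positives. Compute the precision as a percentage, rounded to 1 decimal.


Precision = TP / (TP + FP) * 100
= 20 / (20 + 27)
= 20 / 47
= 0.4255
= 42.6%

42.6


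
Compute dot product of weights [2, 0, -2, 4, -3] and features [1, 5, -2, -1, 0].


Element-wise products:
2 * 1 = 2
0 * 5 = 0
-2 * -2 = 4
4 * -1 = -4
-3 * 0 = 0
Sum = 2 + 0 + 4 + -4 + 0
= 2

2


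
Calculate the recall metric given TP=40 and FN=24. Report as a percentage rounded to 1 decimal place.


Recall = TP / (TP + FN) * 100
= 40 / (40 + 24)
= 40 / 64
= 0.625
= 62.5%

62.5


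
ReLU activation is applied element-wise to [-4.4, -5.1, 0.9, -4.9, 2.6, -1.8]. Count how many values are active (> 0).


ReLU(x) = max(0, x) for each element:
ReLU(-4.4) = 0
ReLU(-5.1) = 0
ReLU(0.9) = 0.9
ReLU(-4.9) = 0
ReLU(2.6) = 2.6
ReLU(-1.8) = 0
Active neurons (>0): 2

2


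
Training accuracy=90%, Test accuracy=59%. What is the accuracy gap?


Gap = train_accuracy - test_accuracy
= 90 - 59
= 31%
This large gap strongly indicates overfitting.

31


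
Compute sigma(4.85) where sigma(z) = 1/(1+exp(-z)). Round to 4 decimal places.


sigmoid(z) = 1 / (1 + exp(-z))
exp(-(4.85)) = exp(-4.85) = 0.0078
1 + 0.0078 = 1.0078
1 / 1.0078 = 0.9922

0.9922


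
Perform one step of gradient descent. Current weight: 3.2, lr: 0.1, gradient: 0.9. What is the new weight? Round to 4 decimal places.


w_new = w_old - lr * gradient
= 3.2 - 0.1 * 0.9
= 3.2 - (0.09)
= 3.1100

3.1100


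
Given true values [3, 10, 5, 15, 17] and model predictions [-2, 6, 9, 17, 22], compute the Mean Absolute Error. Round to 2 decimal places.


Absolute errors: [5, 4, 4, 2, 5]
Sum of absolute errors = 20
MAE = 20 / 5 = 4.00

4.00


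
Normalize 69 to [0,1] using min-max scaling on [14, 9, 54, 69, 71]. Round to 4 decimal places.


Min = 9, Max = 71
Range = 71 - 9 = 62
Scaled = (x - min) / (max - min)
= (69 - 9) / 62
= 60 / 62
= 0.9677

0.9677


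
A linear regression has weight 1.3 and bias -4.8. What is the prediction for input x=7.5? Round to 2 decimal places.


y = 1.3 * 7.5 + (-4.8)
= 9.75 + (-4.8)
= 4.95

4.95


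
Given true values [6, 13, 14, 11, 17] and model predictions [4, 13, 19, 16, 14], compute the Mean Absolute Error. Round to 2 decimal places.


Absolute errors: [2, 0, 5, 5, 3]
Sum of absolute errors = 15
MAE = 15 / 5 = 3.00

3.00


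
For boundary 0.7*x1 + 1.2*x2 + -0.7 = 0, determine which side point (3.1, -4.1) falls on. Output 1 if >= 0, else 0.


Compute 0.7 * 3.1 + 1.2 * -4.1 + -0.7
= 2.17 + -4.92 + -0.7
= -3.45
Since -3.45 < 0, the point is on the negative side.

0


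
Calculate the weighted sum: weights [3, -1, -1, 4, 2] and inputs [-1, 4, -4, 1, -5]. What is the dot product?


Element-wise products:
3 * -1 = -3
-1 * 4 = -4
-1 * -4 = 4
4 * 1 = 4
2 * -5 = -10
Sum = -3 + -4 + 4 + 4 + -10
= -9

-9


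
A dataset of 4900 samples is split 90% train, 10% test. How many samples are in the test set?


Train samples = 4900 * 90% = 4410
Test samples = 4900 - 4410
= 490

490


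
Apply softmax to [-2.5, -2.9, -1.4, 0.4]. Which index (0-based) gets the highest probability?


Softmax is a monotonic transformation, so it preserves the argmax.
We need to find the index of the maximum logit.
Index 0: -2.5
Index 1: -2.9
Index 2: -1.4
Index 3: 0.4
Maximum logit = 0.4 at index 3

3


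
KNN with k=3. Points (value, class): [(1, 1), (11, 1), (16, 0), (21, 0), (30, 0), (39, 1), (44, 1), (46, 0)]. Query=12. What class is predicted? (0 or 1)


Distances from query 12:
Point 11 (class 1): distance = 1
Point 16 (class 0): distance = 4
Point 21 (class 0): distance = 9
K=3 nearest neighbors: classes = [1, 0, 0]
Votes for class 1: 1 / 3
Majority vote => class 0

0


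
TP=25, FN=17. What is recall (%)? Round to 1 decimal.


Recall = TP / (TP + FN) * 100
= 25 / (25 + 17)
= 25 / 42
= 0.5952
= 59.5%

59.5


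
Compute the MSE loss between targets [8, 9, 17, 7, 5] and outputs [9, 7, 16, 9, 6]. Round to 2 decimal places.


Differences: [-1, 2, 1, -2, -1]
Squared errors: [1, 4, 1, 4, 1]
Sum of squared errors = 11
MSE = 11 / 5 = 2.20

2.20


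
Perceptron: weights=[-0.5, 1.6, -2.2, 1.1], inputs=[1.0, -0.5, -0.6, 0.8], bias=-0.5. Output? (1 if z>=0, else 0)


z = w . x + b
= -0.5*1.0 + 1.6*-0.5 + -2.2*-0.6 + 1.1*0.8 + -0.5
= -0.5 + -0.8 + 1.32 + 0.88 + -0.5
= 0.9 + -0.5
= 0.4
Since z = 0.4 >= 0, output = 1

1


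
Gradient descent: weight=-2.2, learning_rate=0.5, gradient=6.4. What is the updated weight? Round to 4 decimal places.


w_new = w_old - lr * gradient
= -2.2 - 0.5 * 6.4
= -2.2 - (3.2)
= -5.4000

-5.4000


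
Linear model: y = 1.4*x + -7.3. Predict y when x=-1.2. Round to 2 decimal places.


y = 1.4 * -1.2 + (-7.3)
= -1.68 + (-7.3)
= -8.98

-8.98


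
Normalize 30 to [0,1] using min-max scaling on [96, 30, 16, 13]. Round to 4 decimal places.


Min = 13, Max = 96
Range = 96 - 13 = 83
Scaled = (x - min) / (max - min)
= (30 - 13) / 83
= 17 / 83
= 0.2048

0.2048


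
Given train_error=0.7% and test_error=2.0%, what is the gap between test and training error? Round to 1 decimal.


Generalization gap = test_error - train_error
= 2.0 - 0.7
= 1.3%
A small gap suggests good generalization.

1.3


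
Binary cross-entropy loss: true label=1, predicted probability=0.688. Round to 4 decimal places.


For y=1: Loss = -log(p)
= -log(0.688)
= -(-0.374)
= 0.3740

0.3740


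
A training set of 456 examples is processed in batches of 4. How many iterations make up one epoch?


Iterations per epoch = dataset_size / batch_size
= 456 / 4
= 114

114


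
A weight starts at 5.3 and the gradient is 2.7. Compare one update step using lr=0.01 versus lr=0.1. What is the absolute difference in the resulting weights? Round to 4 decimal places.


With lr=0.01: w_new = 5.3 - 0.01 * 2.7 = 5.273
With lr=0.1: w_new = 5.3 - 0.1 * 2.7 = 5.03
Absolute difference = |5.273 - 5.03|
= 0.2430

0.2430


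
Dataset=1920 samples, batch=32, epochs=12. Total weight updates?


Iterations per epoch = 1920 / 32 = 60
Total updates = iterations_per_epoch * epochs
= 60 * 12
= 720

720


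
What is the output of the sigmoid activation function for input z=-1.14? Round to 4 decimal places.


sigmoid(z) = 1 / (1 + exp(-z))
exp(-(-1.14)) = exp(1.14) = 3.1268
1 + 3.1268 = 4.1268
1 / 4.1268 = 0.2423

0.2423


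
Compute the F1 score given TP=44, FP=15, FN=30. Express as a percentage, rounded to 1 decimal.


Precision = TP / (TP + FP) = 44 / 59 = 0.7458
Recall = TP / (TP + FN) = 44 / 74 = 0.5946
F1 = 2 * P * R / (P + R)
= 2 * 0.7458 * 0.5946 / (0.7458 + 0.5946)
= 0.8869 / 1.3404
= 0.6617
As percentage: 66.2%

66.2


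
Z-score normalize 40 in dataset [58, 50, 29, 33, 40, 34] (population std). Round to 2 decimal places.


Mean = (58 + 50 + 29 + 33 + 40 + 34) / 6 = 40.6667
Variance = sum((x_i - mean)^2) / n = 104.5556
Std = sqrt(104.5556) = 10.2252
Z = (x - mean) / std
= (40 - 40.6667) / 10.2252
= -0.6667 / 10.2252
= -0.07

-0.07


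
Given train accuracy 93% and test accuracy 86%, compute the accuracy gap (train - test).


Gap = train_accuracy - test_accuracy
= 93 - 86
= 7%
This moderate gap may indicate mild overfitting.

7


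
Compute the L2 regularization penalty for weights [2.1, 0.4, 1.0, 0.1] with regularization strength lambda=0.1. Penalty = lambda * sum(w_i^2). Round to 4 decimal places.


Squaring each weight:
2.1^2 = 4.41
0.4^2 = 0.16
1.0^2 = 1.0
0.1^2 = 0.01
Sum of squares = 5.58
Penalty = 0.1 * 5.58 = 0.5580

0.5580


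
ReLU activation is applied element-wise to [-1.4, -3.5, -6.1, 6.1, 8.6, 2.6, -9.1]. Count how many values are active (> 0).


ReLU(x) = max(0, x) for each element:
ReLU(-1.4) = 0
ReLU(-3.5) = 0
ReLU(-6.1) = 0
ReLU(6.1) = 6.1
ReLU(8.6) = 8.6
ReLU(2.6) = 2.6
ReLU(-9.1) = 0
Active neurons (>0): 3

3


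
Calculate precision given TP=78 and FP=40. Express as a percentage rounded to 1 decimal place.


Precision = TP / (TP + FP) * 100
= 78 / (78 + 40)
= 78 / 118
= 0.661
= 66.1%

66.1


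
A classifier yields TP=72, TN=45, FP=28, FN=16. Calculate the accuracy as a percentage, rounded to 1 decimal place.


Accuracy = (TP + TN) / (TP + TN + FP + FN) * 100
= (72 + 45) / (72 + 45 + 28 + 16)
= 117 / 161
= 0.7267
= 72.7%

72.7


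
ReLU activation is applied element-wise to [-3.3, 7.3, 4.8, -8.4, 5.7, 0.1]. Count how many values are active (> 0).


ReLU(x) = max(0, x) for each element:
ReLU(-3.3) = 0
ReLU(7.3) = 7.3
ReLU(4.8) = 4.8
ReLU(-8.4) = 0
ReLU(5.7) = 5.7
ReLU(0.1) = 0.1
Active neurons (>0): 4

4


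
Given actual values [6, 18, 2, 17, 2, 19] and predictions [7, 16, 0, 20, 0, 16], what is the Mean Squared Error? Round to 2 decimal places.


Differences: [-1, 2, 2, -3, 2, 3]
Squared errors: [1, 4, 4, 9, 4, 9]
Sum of squared errors = 31
MSE = 31 / 6 = 5.17

5.17


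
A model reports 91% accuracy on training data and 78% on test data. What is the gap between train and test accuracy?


Gap = train_accuracy - test_accuracy
= 91 - 78
= 13%
This gap suggests the model is overfitting.

13


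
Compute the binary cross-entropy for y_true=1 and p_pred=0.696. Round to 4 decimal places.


For y=1: Loss = -log(p)
= -log(0.696)
= -(-0.3624)
= 0.3624

0.3624


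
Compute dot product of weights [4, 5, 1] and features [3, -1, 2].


Element-wise products:
4 * 3 = 12
5 * -1 = -5
1 * 2 = 2
Sum = 12 + -5 + 2
= 9

9


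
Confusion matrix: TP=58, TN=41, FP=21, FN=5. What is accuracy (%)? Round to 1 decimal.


Accuracy = (TP + TN) / (TP + TN + FP + FN) * 100
= (58 + 41) / (58 + 41 + 21 + 5)
= 99 / 125
= 0.792
= 79.2%

79.2


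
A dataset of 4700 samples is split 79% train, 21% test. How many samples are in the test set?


Train samples = 4700 * 79% = 3713
Test samples = 4700 - 3713
= 987

987


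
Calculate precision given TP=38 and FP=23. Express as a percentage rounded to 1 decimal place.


Precision = TP / (TP + FP) * 100
= 38 / (38 + 23)
= 38 / 61
= 0.623
= 62.3%

62.3


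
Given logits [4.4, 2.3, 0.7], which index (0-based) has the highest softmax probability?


Softmax is a monotonic transformation, so it preserves the argmax.
We need to find the index of the maximum logit.
Index 0: 4.4
Index 1: 2.3
Index 2: 0.7
Maximum logit = 4.4 at index 0

0


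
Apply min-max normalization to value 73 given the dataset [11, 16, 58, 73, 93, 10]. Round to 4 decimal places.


Min = 10, Max = 93
Range = 93 - 10 = 83
Scaled = (x - min) / (max - min)
= (73 - 10) / 83
= 63 / 83
= 0.7590

0.7590


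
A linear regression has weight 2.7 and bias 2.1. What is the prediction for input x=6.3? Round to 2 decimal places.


y = 2.7 * 6.3 + (2.1)
= 17.01 + (2.1)
= 19.11

19.11


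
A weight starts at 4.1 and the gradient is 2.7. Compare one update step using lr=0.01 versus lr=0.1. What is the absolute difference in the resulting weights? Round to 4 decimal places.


With lr=0.01: w_new = 4.1 - 0.01 * 2.7 = 4.073
With lr=0.1: w_new = 4.1 - 0.1 * 2.7 = 3.83
Absolute difference = |4.073 - 3.83|
= 0.2430

0.2430


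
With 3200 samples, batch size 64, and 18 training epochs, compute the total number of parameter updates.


Iterations per epoch = 3200 / 64 = 50
Total updates = iterations_per_epoch * epochs
= 50 * 18
= 900

900


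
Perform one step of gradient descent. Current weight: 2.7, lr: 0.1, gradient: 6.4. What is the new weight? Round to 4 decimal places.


w_new = w_old - lr * gradient
= 2.7 - 0.1 * 6.4
= 2.7 - (0.64)
= 2.0600

2.0600


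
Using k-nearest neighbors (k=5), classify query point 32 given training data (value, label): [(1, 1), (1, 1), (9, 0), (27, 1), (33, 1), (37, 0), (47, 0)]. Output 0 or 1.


Distances from query 32:
Point 33 (class 1): distance = 1
Point 37 (class 0): distance = 5
Point 27 (class 1): distance = 5
Point 47 (class 0): distance = 15
Point 9 (class 0): distance = 23
K=5 nearest neighbors: classes = [1, 0, 1, 0, 0]
Votes for class 1: 2 / 5
Majority vote => class 0

0


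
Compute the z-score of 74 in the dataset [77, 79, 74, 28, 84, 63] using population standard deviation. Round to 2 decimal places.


Mean = (77 + 79 + 74 + 28 + 84 + 63) / 6 = 67.5
Variance = sum((x_i - mean)^2) / n = 352.9167
Std = sqrt(352.9167) = 18.7861
Z = (x - mean) / std
= (74 - 67.5) / 18.7861
= 6.5 / 18.7861
= 0.35

0.35


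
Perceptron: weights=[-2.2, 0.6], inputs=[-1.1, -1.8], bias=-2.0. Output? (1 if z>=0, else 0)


z = w . x + b
= -2.2*-1.1 + 0.6*-1.8 + -2.0
= 2.42 + -1.08 + -2.0
= 1.34 + -2.0
= -0.66
Since z = -0.66 < 0, output = 0

0


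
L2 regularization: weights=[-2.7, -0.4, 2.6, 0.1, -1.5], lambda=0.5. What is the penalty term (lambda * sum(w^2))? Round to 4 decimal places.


Squaring each weight:
(-2.7)^2 = 7.29
(-0.4)^2 = 0.16
2.6^2 = 6.76
0.1^2 = 0.01
(-1.5)^2 = 2.25
Sum of squares = 16.47
Penalty = 0.5 * 16.47 = 8.2350

8.2350


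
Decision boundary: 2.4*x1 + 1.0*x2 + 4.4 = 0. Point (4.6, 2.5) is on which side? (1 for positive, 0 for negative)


Compute 2.4 * 4.6 + 1.0 * 2.5 + 4.4
= 11.04 + 2.5 + 4.4
= 17.94
Since 17.94 >= 0, the point is on the positive side.

1


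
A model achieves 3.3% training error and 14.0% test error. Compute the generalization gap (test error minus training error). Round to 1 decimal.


Generalization gap = test_error - train_error
= 14.0 - 3.3
= 10.7%
A large gap suggests overfitting.

10.7


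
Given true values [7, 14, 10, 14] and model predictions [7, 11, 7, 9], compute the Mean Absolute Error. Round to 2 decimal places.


Absolute errors: [0, 3, 3, 5]
Sum of absolute errors = 11
MAE = 11 / 4 = 2.75

2.75


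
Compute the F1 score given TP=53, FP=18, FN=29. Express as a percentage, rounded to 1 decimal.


Precision = TP / (TP + FP) = 53 / 71 = 0.7465
Recall = TP / (TP + FN) = 53 / 82 = 0.6463
F1 = 2 * P * R / (P + R)
= 2 * 0.7465 * 0.6463 / (0.7465 + 0.6463)
= 0.965 / 1.3928
= 0.6928
As percentage: 69.3%

69.3


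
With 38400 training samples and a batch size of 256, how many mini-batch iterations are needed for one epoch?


Iterations per epoch = dataset_size / batch_size
= 38400 / 256
= 150

150


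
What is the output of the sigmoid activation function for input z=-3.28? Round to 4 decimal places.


sigmoid(z) = 1 / (1 + exp(-z))
exp(-(-3.28)) = exp(3.28) = 26.5758
1 + 26.5758 = 27.5758
1 / 27.5758 = 0.0363

0.0363


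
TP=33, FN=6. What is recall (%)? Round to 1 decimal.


Recall = TP / (TP + FN) * 100
= 33 / (33 + 6)
= 33 / 39
= 0.8462
= 84.6%

84.6


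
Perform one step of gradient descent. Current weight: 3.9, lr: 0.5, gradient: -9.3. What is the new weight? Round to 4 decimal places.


w_new = w_old - lr * gradient
= 3.9 - 0.5 * -9.3
= 3.9 - (-4.65)
= 8.5500

8.5500


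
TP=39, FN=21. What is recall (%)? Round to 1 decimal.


Recall = TP / (TP + FN) * 100
= 39 / (39 + 21)
= 39 / 60
= 0.65
= 65.0%

65.0


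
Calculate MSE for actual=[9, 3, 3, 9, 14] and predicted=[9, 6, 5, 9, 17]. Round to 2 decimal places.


Differences: [0, -3, -2, 0, -3]
Squared errors: [0, 9, 4, 0, 9]
Sum of squared errors = 22
MSE = 22 / 5 = 4.40

4.40


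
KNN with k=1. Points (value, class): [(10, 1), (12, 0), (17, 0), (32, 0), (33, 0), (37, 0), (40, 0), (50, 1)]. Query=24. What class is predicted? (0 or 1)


Distances from query 24:
Point 17 (class 0): distance = 7
K=1 nearest neighbors: classes = [0]
Votes for class 1: 0 / 1
Majority vote => class 0

0


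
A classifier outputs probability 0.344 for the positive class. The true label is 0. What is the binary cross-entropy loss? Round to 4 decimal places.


For y=0: Loss = -log(1-p)
= -log(1 - 0.344)
= -log(0.656)
= -(-0.4216)
= 0.4216

0.4216


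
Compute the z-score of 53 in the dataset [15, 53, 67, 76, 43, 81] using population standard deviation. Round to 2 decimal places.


Mean = (15 + 53 + 67 + 76 + 43 + 81) / 6 = 55.8333
Variance = sum((x_i - mean)^2) / n = 500.8056
Std = sqrt(500.8056) = 22.3787
Z = (x - mean) / std
= (53 - 55.8333) / 22.3787
= -2.8333 / 22.3787
= -0.13

-0.13


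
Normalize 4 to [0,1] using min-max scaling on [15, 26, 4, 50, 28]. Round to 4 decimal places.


Min = 4, Max = 50
Range = 50 - 4 = 46
Scaled = (x - min) / (max - min)
= (4 - 4) / 46
= 0 / 46
= 0.0000

0.0000


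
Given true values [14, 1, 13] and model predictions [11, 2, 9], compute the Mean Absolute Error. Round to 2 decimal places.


Absolute errors: [3, 1, 4]
Sum of absolute errors = 8
MAE = 8 / 3 = 2.67

2.67


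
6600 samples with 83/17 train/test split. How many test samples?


Train samples = 6600 * 83% = 5478
Test samples = 6600 - 5478
= 1122

1122


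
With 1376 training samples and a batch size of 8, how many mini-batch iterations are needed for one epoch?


Iterations per epoch = dataset_size / batch_size
= 1376 / 8
= 172

172


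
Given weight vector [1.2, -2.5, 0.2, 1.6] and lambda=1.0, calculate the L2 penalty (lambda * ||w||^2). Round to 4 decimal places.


Squaring each weight:
1.2^2 = 1.44
(-2.5)^2 = 6.25
0.2^2 = 0.04
1.6^2 = 2.56
Sum of squares = 10.29
Penalty = 1.0 * 10.29 = 10.2900

10.2900


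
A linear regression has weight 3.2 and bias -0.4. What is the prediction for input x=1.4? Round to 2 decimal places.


y = 3.2 * 1.4 + (-0.4)
= 4.48 + (-0.4)
= 4.08

4.08


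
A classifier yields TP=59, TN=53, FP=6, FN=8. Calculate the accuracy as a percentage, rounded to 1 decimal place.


Accuracy = (TP + TN) / (TP + TN + FP + FN) * 100
= (59 + 53) / (59 + 53 + 6 + 8)
= 112 / 126
= 0.8889
= 88.9%

88.9


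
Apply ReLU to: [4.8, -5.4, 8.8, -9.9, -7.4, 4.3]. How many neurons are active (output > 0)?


ReLU(x) = max(0, x) for each element:
ReLU(4.8) = 4.8
ReLU(-5.4) = 0
ReLU(8.8) = 8.8
ReLU(-9.9) = 0
ReLU(-7.4) = 0
ReLU(4.3) = 4.3
Active neurons (>0): 3

3


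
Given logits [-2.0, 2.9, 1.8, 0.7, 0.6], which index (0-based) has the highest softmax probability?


Softmax is a monotonic transformation, so it preserves the argmax.
We need to find the index of the maximum logit.
Index 0: -2.0
Index 1: 2.9
Index 2: 1.8
Index 3: 0.7
Index 4: 0.6
Maximum logit = 2.9 at index 1

1


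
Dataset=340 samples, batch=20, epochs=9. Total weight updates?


Iterations per epoch = 340 / 20 = 17
Total updates = iterations_per_epoch * epochs
= 17 * 9
= 153

153
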